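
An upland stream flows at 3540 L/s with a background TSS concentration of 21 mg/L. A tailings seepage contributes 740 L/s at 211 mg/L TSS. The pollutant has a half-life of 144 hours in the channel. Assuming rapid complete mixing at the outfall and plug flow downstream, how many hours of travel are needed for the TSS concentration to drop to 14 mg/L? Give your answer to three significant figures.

After mixing, C = (3540·21.00 + 740.0·211.0) / 4280 = 230500/4280 = 53.85 mg/L.
Half-life 144 h → k = ln 2 / 144 = 0.004814 h⁻¹ = 0.1155 d⁻¹.
53.85·exp(−k·t) = 14 → t = ln(53.85/14)/k = 1008000 s = 279.9 h.

280 h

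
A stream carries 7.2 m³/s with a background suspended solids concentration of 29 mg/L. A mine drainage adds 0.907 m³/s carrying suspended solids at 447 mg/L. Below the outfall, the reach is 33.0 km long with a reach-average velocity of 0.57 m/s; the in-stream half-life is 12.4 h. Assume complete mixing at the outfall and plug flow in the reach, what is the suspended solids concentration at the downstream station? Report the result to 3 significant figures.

30.8 mg/L

Conservation of mass: C = (7.200·29.00 + 0.9070·447.0) / 8.107 = 614.2/8.107 = 75.77 mg/L.
Travel time t = 33.0·1000 / 0.57 = 57890 s = 16.08 h.
Half-life 12.4 h → k = ln 2 / 12.4 = 0.05590 h⁻¹ = 1.342 d⁻¹.
Decay over the reach: 75.77·exp(−kt) = 75.77·0.4070 = 30.84 mg/L.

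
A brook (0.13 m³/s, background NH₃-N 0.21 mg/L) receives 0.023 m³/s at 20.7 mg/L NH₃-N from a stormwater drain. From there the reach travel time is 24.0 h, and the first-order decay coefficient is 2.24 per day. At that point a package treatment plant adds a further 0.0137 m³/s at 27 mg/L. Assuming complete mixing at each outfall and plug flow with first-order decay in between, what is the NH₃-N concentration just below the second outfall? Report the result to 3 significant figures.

Conservation of mass: C = (0.1300·0.2100 + 0.02300·20.70) / 0.1530 = 0.5034/0.1530 = 3.290 mg/L; combined flow 0.1530 m³/s.
Decay over the reach: 3.290·exp(−kt) = 3.290·0.1065 = 0.3503 mg/L.
Second outfall: C = (0.1530·0.3503 + 0.01370·27.00)/0.1667 = 2.540 mg/L.

2.54 mg/L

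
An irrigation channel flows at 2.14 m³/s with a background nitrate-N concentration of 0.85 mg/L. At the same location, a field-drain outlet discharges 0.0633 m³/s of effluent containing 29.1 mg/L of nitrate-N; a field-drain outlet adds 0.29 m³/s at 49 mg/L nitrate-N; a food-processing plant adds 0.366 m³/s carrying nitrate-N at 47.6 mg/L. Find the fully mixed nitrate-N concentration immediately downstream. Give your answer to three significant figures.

Mixed concentration C = ΣQC/ΣQ = (2.140·0.8500 + 0.06330·29.10 + 0.2900·49.00 + 0.3660·47.60) / 2.859 = 35.29/2.859 = 12.34 mg/L.

12.3 mg/L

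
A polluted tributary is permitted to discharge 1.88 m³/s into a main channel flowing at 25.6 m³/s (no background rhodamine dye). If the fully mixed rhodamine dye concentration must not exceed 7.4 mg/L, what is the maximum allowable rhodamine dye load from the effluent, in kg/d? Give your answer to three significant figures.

Mass balance at the limit: 25.60·0 + 1.880·Cₑ = 27.48·7.4 → Cₑ = 108.2 mg/L.
Load = 1.880 m³/s × 108.2 g/m³ × 86 400 s/d = 17570 kg/d.

17600 kg/d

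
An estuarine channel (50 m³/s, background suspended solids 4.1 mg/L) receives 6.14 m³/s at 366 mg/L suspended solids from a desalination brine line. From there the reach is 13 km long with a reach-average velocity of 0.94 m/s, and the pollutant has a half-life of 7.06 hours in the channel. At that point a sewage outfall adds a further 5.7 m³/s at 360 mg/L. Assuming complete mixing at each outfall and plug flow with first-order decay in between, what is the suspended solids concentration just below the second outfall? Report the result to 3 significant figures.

Mixed concentration C = ΣQC/ΣQ = (50.00·4.100 + 6.140·366.0) / 56.14 = 2452/56.14 = 43.68 mg/L; combined flow 56.14 m³/s.
Travel time t = 13·1000 / 0.94 = 13830 s = 3.842 h.
Half-life 7.06 h → k = ln 2 / 7.06 = 0.09818 h⁻¹ = 2.356 d⁻¹.
First-order decay: C = 43.68·exp(−k·t) = 43.68·0.6858 = 29.96 mg/L.
At the second outfall, C = (56.14·29.96 + 5.700·360.0) / (56.14 + 5.700) = 60.38 mg/L.

60.4 mg/L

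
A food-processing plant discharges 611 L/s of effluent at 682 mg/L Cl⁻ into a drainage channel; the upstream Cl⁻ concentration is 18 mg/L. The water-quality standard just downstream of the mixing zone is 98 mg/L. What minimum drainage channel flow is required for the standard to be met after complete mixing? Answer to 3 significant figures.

Set C_mix = 98: (Q·18.00 + 611.0·682.0) / (Q + 611.0) = 98
→ Q = 611.0·(682.0 − 98)/(98 − 18.00) = 4460 L/s.

4460 L/s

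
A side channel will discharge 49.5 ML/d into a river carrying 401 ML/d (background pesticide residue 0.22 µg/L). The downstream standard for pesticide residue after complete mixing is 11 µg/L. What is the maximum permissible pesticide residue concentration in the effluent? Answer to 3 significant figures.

At the limit, (Qr·Cr + Qe·Cₑ)/(Qr + Qe) = 11:
Cₑ = (450.5·11 − 401.0·0.2200) / 49.50 = 98.33 µg/L.

98.3 µg/L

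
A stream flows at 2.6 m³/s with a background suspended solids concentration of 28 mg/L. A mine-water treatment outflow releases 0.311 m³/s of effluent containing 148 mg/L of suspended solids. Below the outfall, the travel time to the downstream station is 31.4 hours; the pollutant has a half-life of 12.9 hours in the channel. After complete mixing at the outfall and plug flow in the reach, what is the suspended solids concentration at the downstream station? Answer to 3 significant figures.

7.55 mg/L

Conservation of mass: C = (2.600·28.00 + 0.3110·148.0) / 2.911 = 118.8/2.911 = 40.82 mg/L.
Half-life 12.9 h → k = ln 2 / 12.9 = 0.05373 h⁻¹ = 1.290 d⁻¹.
Decay over the reach: 40.82·exp(−kt) = 40.82·0.1850 = 7.553 mg/L.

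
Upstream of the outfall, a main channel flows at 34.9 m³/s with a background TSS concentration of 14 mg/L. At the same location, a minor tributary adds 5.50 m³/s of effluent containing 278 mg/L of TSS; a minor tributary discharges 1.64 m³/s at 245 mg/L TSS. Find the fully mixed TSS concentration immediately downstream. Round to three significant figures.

Flow-weighted average: C = (34.90·14.00 + 5.500·278.0 + 1.640·245.0) / 42.04 = 2419/42.04 = 57.55 mg/L.

57.5 mg/L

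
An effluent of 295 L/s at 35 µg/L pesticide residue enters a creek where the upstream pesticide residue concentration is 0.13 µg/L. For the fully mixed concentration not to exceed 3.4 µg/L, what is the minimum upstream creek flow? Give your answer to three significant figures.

Set C_mix = 3.4: (Q·0.1300 + 295.0·35.00) / (Q + 295.0) = 3.4
→ Q = 295.0·(35.00 − 3.4)/(3.4 − 0.1300) = 2851 L/s.

2850 L/s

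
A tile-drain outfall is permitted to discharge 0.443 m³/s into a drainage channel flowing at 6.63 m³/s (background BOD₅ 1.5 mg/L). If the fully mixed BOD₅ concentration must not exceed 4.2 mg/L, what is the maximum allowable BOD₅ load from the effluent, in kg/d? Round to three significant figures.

Mass balance at the limit: 6.630·1.500 + 0.4430·Cₑ = 7.073·4.2 → Cₑ = 44.61 mg/L.
Load = 0.4430 m³/s × 44.61 g/m³ × 86 400 s/d = 1707 kg/d.

1710 kg/d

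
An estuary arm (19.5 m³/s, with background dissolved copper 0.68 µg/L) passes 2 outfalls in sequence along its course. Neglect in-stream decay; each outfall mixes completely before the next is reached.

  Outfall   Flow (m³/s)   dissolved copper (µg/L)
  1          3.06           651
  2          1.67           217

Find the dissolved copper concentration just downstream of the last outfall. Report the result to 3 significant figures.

97.7 µg/L

Outfall 1: combined Q = 22.56 m³/s; C = (19.50·0.6800 + 3.060·651.0)/22.56 = 88.89 µg/L.
Outfall 2: combined Q = 24.23 m³/s; C = (22.56·88.89 + 1.670·217.0)/24.23 = 97.72 µg/L.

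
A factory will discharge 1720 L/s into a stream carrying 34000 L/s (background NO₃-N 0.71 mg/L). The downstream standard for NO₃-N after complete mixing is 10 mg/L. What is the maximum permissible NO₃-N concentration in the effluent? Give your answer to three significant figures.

194 mg/L

At the limit, (Qr·Cr + Qe·Cₑ)/(Qr + Qe) = 10:
Cₑ = (35720·10 − 34000·0.7100) / 1720 = 193.6 mg/L.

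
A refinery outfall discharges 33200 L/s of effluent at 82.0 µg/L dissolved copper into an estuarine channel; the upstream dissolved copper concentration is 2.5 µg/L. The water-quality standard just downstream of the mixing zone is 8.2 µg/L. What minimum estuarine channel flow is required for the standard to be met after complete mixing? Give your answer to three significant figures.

Set C_mix = 8.2: (Q·2.500 + 33200·82.00) / (Q + 33200) = 8.2
→ Q = 33200·(82.00 − 8.2)/(8.2 − 2.500) = 429900 L/s.

430000 L/s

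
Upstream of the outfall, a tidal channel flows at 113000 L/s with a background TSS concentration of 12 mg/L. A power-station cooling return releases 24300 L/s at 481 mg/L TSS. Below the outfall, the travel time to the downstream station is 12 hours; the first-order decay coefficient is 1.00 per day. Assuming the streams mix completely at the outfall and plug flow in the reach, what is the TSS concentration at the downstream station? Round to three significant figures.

57.6 mg/L

Mixed concentration C = ΣQC/ΣQ = (113000·12.00 + 24300·481.0) / 137300 = 13040000/137300 = 95.01 mg/L.
First-order decay: C = 95.01·exp(−k·t) = 95.01·0.6065 = 57.62 mg/L.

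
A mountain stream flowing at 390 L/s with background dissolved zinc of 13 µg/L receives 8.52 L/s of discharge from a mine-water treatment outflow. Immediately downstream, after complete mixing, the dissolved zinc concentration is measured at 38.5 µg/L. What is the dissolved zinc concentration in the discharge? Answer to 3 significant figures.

1210 µg/L

Mass balance: 390.0·13.00 + 8.520·Cₑ = 398.5·38.50
→ Cₑ = (398.5·38.50 − 390.0·13.00) / 8.520 = 1206 µg/L.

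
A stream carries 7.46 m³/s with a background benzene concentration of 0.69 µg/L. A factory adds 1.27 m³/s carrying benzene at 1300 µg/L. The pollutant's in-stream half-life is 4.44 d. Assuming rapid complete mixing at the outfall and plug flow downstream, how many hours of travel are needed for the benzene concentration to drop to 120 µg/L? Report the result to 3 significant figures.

70.4 h

Flow-weighted average: C = (7.460·0.6900 + 1.270·1300) / 8.730 = 1656/8.730 = 189.7 µg/L.
Half-life 4.44 d → k = ln 2 / 4.44 = 0.1561 d⁻¹.
189.7·exp(−k·t) = 120 → t = ln(189.7/120)/k = 253500 s = 70.41 h.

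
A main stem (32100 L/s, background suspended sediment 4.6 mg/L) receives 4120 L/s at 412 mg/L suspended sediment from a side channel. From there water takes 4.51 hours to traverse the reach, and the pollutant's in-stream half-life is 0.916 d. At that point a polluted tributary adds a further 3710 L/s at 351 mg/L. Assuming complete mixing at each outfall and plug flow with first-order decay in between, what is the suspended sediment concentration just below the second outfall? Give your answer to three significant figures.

72.7 mg/L

Conservation of mass: C = (32100·4.600 + 4120·412.0) / 36220 = 1845000/36220 = 50.94 mg/L; combined flow 36220 L/s.
Half-life 0.916 d → k = ln 2 / 0.916 = 0.7567 d⁻¹.
After decay, C = 50.94 × e^(−kt) = 50.94 × 0.8674 = 44.19 mg/L.
Second outfall: C = (36220·44.19 + 3710·351.0)/39930 = 72.70 mg/L.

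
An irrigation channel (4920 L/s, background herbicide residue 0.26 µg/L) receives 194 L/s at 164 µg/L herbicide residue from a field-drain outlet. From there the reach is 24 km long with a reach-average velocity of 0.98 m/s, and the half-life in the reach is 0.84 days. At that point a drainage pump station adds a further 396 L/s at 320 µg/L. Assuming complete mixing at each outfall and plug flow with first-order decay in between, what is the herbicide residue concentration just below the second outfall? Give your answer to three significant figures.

Flow-weighted average: C = (4920·0.2600 + 194.0·164.0) / 5114 = 33100/5114 = 6.471 µg/L; combined flow 5114 L/s.
Travel time t = 24·1000 / 0.98 = 24490 s = 6.803 h.
Half-life 0.84 d → k = ln 2 / 0.84 = 0.8252 d⁻¹.
After decay, C = 6.471 × e^(−kt) = 6.471 × 0.7914 = 5.122 µg/L.
At the second outfall, C = (5114·5.122 + 396.0·320.0) / (5114 + 396.0) = 27.75 µg/L.

27.8 µg/L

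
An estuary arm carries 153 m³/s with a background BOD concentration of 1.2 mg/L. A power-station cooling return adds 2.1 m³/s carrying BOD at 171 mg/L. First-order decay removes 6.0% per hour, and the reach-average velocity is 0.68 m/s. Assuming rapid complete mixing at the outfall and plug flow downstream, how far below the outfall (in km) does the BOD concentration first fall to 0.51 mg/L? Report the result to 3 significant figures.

Conservation of mass: C = (153.0·1.200 + 2.100·171.0) / 155.1 = 542.7/155.1 = 3.499 mg/L.
6.0%/h lost → k = −ln(1 − 0.06) = 0.06188 h⁻¹.
Set 3.499·exp(−k·t) = 0.51 → t = ln(3.499/0.51)/k = 112000 s = 31.12 h.
Distance = v·t = 0.68·112000 = 76190 m = 76.19 km.

76.2 km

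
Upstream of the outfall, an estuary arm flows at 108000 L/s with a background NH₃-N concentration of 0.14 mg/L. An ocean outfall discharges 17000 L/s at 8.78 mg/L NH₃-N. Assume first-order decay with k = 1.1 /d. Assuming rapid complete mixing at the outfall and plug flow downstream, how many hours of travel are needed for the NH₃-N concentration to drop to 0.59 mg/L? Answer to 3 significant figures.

Mixed concentration C = ΣQC/ΣQ = (108000·0.1400 + 17000·8.780) / 125000 = 164400/125000 = 1.315 mg/L.
1.315·exp(−k·t) = 0.59 → t = ln(1.315/0.59)/k = 62950 s = 17.49 h.

17.5 h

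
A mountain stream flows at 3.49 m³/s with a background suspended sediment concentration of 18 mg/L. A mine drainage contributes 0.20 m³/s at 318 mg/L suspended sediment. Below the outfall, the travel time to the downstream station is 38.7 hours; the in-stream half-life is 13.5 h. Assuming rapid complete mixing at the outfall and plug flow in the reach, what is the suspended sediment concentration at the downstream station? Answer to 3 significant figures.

Flow-weighted average: C = (3.490·18.00 + 0.2000·318.0) / 3.690 = 126.4/3.690 = 34.26 mg/L.
Half-life 13.5 h → k = ln 2 / 13.5 = 0.05134 h⁻¹ = 1.232 d⁻¹.
Applying C = C₀e^(−kt): 34.26 × 0.1371 = 4.697 mg/L.

4.70 mg/L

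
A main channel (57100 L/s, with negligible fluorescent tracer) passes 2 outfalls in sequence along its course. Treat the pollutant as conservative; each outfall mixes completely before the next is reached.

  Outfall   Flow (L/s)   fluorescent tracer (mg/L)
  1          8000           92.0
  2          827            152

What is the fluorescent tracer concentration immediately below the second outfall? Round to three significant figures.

Outfall 1: combined Q = 65100 L/s; C = (57100·0 + 8000·92.00)/65100 = 11.31 mg/L.
Outfall 2: combined Q = 65930 L/s; C = (65100·11.31 + 827.0·152.0)/65930 = 13.07 mg/L.

13.1 mg/L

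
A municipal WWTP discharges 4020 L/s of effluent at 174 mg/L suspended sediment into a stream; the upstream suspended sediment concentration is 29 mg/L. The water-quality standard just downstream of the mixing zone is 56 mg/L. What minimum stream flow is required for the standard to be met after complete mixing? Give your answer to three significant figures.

Set C_mix = 56: (Q·29.00 + 4020·174.0) / (Q + 4020) = 56
→ Q = 4020·(174.0 − 56)/(56 − 29.00) = 17570 L/s.

17600 L/s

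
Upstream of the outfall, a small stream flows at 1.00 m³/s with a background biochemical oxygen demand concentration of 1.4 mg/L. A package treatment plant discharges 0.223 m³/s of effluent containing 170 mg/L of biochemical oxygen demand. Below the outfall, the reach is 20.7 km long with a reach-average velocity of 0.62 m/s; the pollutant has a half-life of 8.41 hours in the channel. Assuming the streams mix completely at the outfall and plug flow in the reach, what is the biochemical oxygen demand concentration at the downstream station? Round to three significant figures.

15.0 mg/L

Mass balance: C = (1.000·1.400 + 0.2230·170.0) / 1.223 = 39.31/1.223 = 32.14 mg/L.
Travel time t = 20.7·1000 / 0.62 = 33390 s = 9.274 h.
Half-life 8.41 h → k = ln 2 / 8.41 = 0.08242 h⁻¹ = 1.978 d⁻¹.
After decay, C = 32.14 × e^(−kt) = 32.14 × 0.4656 = 14.97 mg/L.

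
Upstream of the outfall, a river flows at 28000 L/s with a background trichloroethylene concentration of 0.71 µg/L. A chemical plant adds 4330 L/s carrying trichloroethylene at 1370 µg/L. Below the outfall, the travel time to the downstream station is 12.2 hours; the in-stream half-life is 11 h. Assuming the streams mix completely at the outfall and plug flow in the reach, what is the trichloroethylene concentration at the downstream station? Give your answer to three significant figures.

85.3 µg/L

Conservation of mass: C = (28000·0.7100 + 4330·1370) / 32330 = 5952000/32330 = 184.1 µg/L.
Half-life 11 h → k = ln 2 / 11 = 0.06301 h⁻¹ = 1.512 d⁻¹.
Applying C = C₀e^(−kt): 184.1 × 0.4636 = 85.35 µg/L.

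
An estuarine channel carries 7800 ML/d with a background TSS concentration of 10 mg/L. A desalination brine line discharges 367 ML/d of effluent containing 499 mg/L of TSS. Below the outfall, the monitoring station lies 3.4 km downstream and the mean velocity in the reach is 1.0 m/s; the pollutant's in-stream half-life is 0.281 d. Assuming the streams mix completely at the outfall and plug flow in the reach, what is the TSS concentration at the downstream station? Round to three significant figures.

After mixing, C = (7800·10.00 + 367.0·499.0) / 8167 = 261100/8167 = 31.97 mg/L.
Travel time t = 3.4·1000 / 1.0 = 3400 s = 0.9444 h.
Half-life 0.281 d → k = ln 2 / 0.281 = 2.467 d⁻¹.
First-order decay: C = 31.97·exp(−k·t) = 31.97·0.9075 = 29.02 mg/L.

29.0 mg/L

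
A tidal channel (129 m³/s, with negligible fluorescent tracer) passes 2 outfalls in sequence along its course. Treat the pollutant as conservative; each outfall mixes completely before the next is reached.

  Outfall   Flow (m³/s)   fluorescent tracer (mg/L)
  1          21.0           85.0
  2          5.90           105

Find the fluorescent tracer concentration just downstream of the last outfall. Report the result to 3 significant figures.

Below outfall 1: Q → 150.0 m³/s, C = (129.0·0 + 21.00·85.00)/150.0 = 11.90 mg/L.
Below outfall 2: Q → 155.9 m³/s, C = (150.0·11.90 + 5.900·105.0)/155.9 = 15.42 mg/L.

15.4 mg/L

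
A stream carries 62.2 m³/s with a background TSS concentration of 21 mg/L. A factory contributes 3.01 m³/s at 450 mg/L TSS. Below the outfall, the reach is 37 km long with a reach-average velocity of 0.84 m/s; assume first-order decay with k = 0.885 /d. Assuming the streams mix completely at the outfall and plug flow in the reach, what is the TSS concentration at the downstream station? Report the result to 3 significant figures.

Mixed concentration C = ΣQC/ΣQ = (62.20·21.00 + 3.010·450.0) / 65.21 = 2661/65.21 = 40.80 mg/L.
Travel time t = 37·1000 / 0.84 = 44050 s = 12.24 h.
Applying C = C₀e^(−kt): 40.80 × 0.6369 = 25.99 mg/L.

26.0 mg/L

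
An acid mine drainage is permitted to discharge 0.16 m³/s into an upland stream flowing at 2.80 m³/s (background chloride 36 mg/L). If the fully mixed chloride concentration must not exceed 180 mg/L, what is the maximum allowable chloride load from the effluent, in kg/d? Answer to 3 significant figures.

37300 kg/d

Mass balance at the limit: 2.800·36.00 + 0.1600·Cₑ = 2.960·180 → Cₑ = 2700 mg/L.
Load = 0.1600 m³/s × 2700 g/m³ × 86 400 s/d = 37320 kg/d.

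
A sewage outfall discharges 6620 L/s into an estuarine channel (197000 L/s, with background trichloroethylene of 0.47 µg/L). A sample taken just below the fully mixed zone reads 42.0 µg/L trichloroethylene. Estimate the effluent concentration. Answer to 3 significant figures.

Mass balance: 197000·0.4700 + 6620·Cₑ = 203600·42.00
→ Cₑ = (203600·42.00 − 197000·0.4700) / 6620 = 1278 µg/L.

1280 µg/L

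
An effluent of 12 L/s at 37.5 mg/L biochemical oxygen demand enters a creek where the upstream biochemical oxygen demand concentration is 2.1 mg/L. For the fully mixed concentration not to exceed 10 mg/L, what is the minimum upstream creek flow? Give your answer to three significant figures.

Set C_mix = 10: (Q·2.100 + 12.00·37.50) / (Q + 12.00) = 10
→ Q = 12.00·(37.50 − 10)/(10 − 2.100) = 41.77 L/s.

41.8 L/s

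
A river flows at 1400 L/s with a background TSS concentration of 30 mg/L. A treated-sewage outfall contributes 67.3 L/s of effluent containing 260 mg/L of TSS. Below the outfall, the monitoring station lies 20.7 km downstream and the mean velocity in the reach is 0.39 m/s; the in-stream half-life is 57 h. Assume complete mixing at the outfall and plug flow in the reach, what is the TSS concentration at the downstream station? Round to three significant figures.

33.9 mg/L

Conservation of mass: C = (1400·30.00 + 67.30·260.0) / 1467 = 59500/1467 = 40.55 mg/L.
Travel time t = 20.7·1000 / 0.39 = 53080 s = 14.74 h.
Half-life 57 h → k = ln 2 / 57 = 0.01216 h⁻¹ = 0.2919 d⁻¹.
Decay over the reach: 40.55·exp(−kt) = 40.55·0.8359 = 33.89 mg/L.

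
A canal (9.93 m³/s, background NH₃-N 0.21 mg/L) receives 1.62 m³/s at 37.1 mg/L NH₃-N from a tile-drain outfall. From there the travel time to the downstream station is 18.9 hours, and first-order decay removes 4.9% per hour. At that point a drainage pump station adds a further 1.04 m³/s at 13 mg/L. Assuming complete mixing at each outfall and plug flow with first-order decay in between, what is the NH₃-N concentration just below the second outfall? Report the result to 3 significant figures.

2.98 mg/L

After mixing, C = (9.930·0.2100 + 1.620·37.10) / 11.55 = 62.19/11.55 = 5.384 mg/L; combined flow 11.55 m³/s.
4.9%/h lost → k = −ln(1 − 0.049) = 0.05024 h⁻¹.
First-order decay: C = 5.384·exp(−k·t) = 5.384·0.3869 = 2.083 mg/L.
At the second outfall, C = (11.55·2.083 + 1.040·13.00) / (11.55 + 1.040) = 2.985 mg/L.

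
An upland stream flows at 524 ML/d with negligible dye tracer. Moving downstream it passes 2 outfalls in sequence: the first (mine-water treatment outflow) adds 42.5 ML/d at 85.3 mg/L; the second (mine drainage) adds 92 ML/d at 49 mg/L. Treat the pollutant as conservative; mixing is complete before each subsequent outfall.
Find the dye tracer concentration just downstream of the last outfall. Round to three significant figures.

After outfall 1: Q = 524.0 + 42.50 = 566.5 ML/d; C = (524.0·0 + 42.50·85.30)/566.5 = 6.399 mg/L.
After outfall 2: Q = 566.5 + 92.00 = 658.5 ML/d; C = (566.5·6.399 + 92.00·49.00)/658.5 = 12.35 mg/L.

12.4 mg/L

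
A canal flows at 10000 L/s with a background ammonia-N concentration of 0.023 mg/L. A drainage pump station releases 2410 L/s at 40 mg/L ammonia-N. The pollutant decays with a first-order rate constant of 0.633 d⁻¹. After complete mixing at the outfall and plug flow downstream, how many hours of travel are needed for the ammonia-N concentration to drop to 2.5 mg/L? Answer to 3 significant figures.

43.1 h

Conservation of mass: C = (10000·0.02300 + 2410·40.00) / 12410 = 96630/12410 = 7.786 mg/L.
7.786·exp(−k·t) = 2.5 → t = ln(7.786/2.5)/k = 155100 s = 43.07 h.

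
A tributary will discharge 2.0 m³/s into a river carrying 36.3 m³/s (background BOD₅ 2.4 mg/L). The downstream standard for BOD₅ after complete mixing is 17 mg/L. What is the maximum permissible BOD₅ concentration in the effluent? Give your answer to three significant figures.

At the limit, (Qr·Cr + Qe·Cₑ)/(Qr + Qe) = 17:
Cₑ = (38.30·17 − 36.30·2.400) / 2.000 = 282.0 mg/L.

282 mg/L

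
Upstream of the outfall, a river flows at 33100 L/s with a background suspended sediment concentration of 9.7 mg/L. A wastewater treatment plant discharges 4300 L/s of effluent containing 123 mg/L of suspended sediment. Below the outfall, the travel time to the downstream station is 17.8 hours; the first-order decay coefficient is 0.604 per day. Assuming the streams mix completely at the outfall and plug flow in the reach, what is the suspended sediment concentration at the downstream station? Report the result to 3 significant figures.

After mixing, C = (33100·9.700 + 4300·123.0) / 37400 = 850000/37400 = 22.73 mg/L.
First-order decay: C = 22.73·exp(−k·t) = 22.73·0.6389 = 14.52 mg/L.

14.5 mg/L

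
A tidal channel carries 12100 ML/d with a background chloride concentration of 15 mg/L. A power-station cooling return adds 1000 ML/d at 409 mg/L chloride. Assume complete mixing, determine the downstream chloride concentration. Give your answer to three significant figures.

45.1 mg/L

Mixed concentration C = ΣQC/ΣQ = (12100·15.00 + 1000·409.0) / 13100 = 590500/13100 = 45.08 mg/L.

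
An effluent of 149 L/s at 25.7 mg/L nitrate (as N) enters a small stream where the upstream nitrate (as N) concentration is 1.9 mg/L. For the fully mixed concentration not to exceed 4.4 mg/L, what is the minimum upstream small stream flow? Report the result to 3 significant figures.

1270 L/s

Set C_mix = 4.4: (Q·1.900 + 149.0·25.70) / (Q + 149.0) = 4.4
→ Q = 149.0·(25.70 − 4.4)/(4.4 − 1.900) = 1269 L/s.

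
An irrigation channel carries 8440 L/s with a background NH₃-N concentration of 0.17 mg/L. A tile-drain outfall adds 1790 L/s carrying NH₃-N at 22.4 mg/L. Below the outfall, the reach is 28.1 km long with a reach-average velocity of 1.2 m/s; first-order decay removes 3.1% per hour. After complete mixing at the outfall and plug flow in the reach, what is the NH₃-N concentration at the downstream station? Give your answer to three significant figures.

Mass balance: C = (8440·0.1700 + 1790·22.40) / 10230 = 41530/10230 = 4.060 mg/L.
Travel time t = 28.1·1000 / 1.2 = 23420 s = 6.505 h.
3.1%/h lost → k = −ln(1 − 0.031) = 0.03149 h⁻¹.
Decay over the reach: 4.060·exp(−kt) = 4.060·0.8148 = 3.308 mg/L.

3.31 mg/L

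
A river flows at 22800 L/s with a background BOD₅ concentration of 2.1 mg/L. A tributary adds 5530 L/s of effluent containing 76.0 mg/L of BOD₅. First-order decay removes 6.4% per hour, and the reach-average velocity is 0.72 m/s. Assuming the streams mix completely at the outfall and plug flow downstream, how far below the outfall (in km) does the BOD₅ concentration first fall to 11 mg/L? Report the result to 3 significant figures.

15.9 km

Mixed concentration C = ΣQC/ΣQ = (22800·2.100 + 5530·76.00) / 28330 = 468200/28330 = 16.53 mg/L.
6.4%/h lost → k = −ln(1 − 0.064) = 0.06614 h⁻¹.
Set 16.53·exp(−k·t) = 11 → t = ln(16.53/11)/k = 22150 s = 6.154 h.
Distance = v·t = 0.72·22150 = 15950 m = 15.95 km.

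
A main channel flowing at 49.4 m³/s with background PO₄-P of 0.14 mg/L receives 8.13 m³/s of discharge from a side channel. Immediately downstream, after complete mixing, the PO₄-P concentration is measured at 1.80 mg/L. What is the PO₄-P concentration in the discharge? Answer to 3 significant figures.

11.9 mg/L

Mass balance: 49.40·0.1400 + 8.130·Cₑ = 57.53·1.800
→ Cₑ = (57.53·1.800 − 49.40·0.1400) / 8.130 = 11.89 mg/L.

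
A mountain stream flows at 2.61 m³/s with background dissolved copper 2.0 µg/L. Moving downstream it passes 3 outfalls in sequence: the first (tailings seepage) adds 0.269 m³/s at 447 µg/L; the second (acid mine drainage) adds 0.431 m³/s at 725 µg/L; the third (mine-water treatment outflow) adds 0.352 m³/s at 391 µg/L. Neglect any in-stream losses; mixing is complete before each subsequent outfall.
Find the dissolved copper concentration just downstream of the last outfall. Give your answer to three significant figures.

Below outfall 1: Q → 2.879 m³/s, C = (2.610·2.000 + 0.2690·447.0)/2.879 = 43.58 µg/L.
Below outfall 2: Q → 3.310 m³/s, C = (2.879·43.58 + 0.4310·725.0)/3.310 = 132.3 µg/L.
Below outfall 3: Q → 3.662 m³/s, C = (3.310·132.3 + 0.3520·391.0)/3.662 = 157.2 µg/L.

157 µg/L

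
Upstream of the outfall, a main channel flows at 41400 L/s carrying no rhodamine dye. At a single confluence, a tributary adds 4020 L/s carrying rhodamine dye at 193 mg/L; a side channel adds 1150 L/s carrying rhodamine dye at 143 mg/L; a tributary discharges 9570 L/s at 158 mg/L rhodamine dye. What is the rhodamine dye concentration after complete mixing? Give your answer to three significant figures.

Mass balance: C = (41400·0 + 4020·193.0 + 1150·143.0 + 9570·158.0) / 56140 = 2452000/56140 = 43.68 mg/L.

43.7 mg/L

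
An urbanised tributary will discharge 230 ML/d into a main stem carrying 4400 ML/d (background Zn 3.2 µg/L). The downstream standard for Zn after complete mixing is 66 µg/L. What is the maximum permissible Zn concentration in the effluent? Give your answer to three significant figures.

At the limit, (Qr·Cr + Qe·Cₑ)/(Qr + Qe) = 66:
Cₑ = (4630·66 − 4400·3.200) / 230.0 = 1267 µg/L.

1270 µg/L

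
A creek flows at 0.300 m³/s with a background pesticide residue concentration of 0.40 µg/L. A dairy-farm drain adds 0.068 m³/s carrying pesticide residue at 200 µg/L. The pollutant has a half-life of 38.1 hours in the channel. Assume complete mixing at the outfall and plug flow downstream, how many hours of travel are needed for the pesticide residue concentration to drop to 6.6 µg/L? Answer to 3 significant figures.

Mass balance: C = (0.3000·0.4000 + 0.06800·200.0) / 0.3680 = 13.72/0.3680 = 37.28 µg/L.
Half-life 38.1 h → k = ln 2 / 38.1 = 0.01819 h⁻¹ = 0.4366 d⁻¹.
37.28·exp(−k·t) = 6.6 → t = ln(37.28/6.6)/k = 342600 s = 95.17 h.

95.2 h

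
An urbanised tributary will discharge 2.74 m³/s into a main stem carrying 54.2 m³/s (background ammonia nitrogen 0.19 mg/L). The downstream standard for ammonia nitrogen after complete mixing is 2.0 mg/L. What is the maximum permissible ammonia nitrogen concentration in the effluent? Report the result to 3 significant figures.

37.8 mg/L

At the limit, (Qr·Cr + Qe·Cₑ)/(Qr + Qe) = 2.0:
Cₑ = (56.94·2.0 − 54.20·0.1900) / 2.740 = 37.80 mg/L.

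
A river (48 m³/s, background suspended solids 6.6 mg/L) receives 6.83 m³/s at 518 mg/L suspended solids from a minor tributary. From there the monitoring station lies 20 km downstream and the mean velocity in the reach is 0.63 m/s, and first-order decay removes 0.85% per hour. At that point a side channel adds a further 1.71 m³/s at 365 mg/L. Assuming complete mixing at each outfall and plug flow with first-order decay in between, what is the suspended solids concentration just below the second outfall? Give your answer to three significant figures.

74.3 mg/L

Mixed concentration C = ΣQC/ΣQ = (48.00·6.600 + 6.830·518.0) / 54.83 = 3855/54.83 = 70.30 mg/L; combined flow 54.83 m³/s.
Travel time t = 20·1000 / 0.63 = 31750 s = 8.818 h.
0.85%/h lost → k = −ln(1 − 0.0085) = 0.008536 h⁻¹.
Decay over the reach: 70.30·exp(−kt) = 70.30·0.9275 = 65.21 mg/L.
Second outfall: C = (54.83·65.21 + 1.710·365.0)/56.54 = 74.27 mg/L.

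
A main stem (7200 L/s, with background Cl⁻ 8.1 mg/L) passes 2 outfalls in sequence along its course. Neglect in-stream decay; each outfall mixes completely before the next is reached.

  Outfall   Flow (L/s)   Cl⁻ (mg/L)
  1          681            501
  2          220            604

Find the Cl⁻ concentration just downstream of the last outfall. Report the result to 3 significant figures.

After outfall 1: Q = 7200 + 681.0 = 7881 L/s; C = (7200·8.100 + 681.0·501.0)/7881 = 50.69 mg/L.
After outfall 2: Q = 7881 + 220.0 = 8101 L/s; C = (7881·50.69 + 220.0·604.0)/8101 = 65.72 mg/L.

65.7 mg/L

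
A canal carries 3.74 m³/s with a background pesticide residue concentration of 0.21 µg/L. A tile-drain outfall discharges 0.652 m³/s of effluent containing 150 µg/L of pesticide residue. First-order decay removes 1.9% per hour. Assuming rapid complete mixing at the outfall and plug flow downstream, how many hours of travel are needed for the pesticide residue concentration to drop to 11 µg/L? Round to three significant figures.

37.2 h

Conservation of mass: C = (3.740·0.2100 + 0.6520·150.0) / 4.392 = 98.59/4.392 = 22.45 µg/L.
1.9%/h lost → k = −ln(1 − 0.019) = 0.01918 h⁻¹.
22.45·exp(−k·t) = 11 → t = ln(22.45/11)/k = 133900 s = 37.18 h.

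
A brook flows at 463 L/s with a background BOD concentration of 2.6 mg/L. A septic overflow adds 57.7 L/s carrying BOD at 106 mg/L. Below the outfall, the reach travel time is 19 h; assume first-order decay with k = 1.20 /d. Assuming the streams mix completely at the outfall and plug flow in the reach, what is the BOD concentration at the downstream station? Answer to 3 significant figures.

Flow-weighted average: C = (463.0·2.600 + 57.70·106.0) / 520.7 = 7320/520.7 = 14.06 mg/L.
After decay, C = 14.06 × e^(−kt) = 14.06 × 0.3867 = 5.437 mg/L.

5.44 mg/L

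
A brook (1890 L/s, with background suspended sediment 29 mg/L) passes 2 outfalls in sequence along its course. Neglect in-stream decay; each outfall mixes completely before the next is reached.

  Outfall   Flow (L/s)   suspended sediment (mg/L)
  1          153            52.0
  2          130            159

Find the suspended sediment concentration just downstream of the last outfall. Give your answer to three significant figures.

Outfall 1: combined Q = 2043 L/s; C = (1890·29.00 + 153.0·52.00)/2043 = 30.72 mg/L.
Outfall 2: combined Q = 2173 L/s; C = (2043·30.72 + 130.0·159.0)/2173 = 38.40 mg/L.

38.4 mg/L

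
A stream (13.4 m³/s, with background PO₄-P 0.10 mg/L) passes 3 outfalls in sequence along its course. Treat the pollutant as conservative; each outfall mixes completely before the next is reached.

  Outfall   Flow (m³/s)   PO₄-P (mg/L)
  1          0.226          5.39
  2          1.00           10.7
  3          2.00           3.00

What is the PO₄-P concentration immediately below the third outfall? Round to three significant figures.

1.16 mg/L

After outfall 1: Q = 13.40 + 0.2260 = 13.63 m³/s; C = (13.40·0.1000 + 0.2260·5.390)/13.63 = 0.1877 mg/L.
After outfall 2: Q = 13.63 + 1.000 = 14.63 m³/s; C = (13.63·0.1877 + 1.000·10.70)/14.63 = 0.9065 mg/L.
After outfall 3: Q = 14.63 + 2.000 = 16.63 m³/s; C = (14.63·0.9065 + 2.000·3.000)/16.63 = 1.158 mg/L.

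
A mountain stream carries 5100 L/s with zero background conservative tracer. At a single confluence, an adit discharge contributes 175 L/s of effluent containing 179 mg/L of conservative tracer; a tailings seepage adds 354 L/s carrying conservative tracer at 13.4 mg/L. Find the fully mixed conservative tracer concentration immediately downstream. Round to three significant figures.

6.41 mg/L

Conservation of mass: C = (5100·0 + 175.0·179.0 + 354.0·13.40) / 5629 = 36070/5629 = 6.408 mg/L.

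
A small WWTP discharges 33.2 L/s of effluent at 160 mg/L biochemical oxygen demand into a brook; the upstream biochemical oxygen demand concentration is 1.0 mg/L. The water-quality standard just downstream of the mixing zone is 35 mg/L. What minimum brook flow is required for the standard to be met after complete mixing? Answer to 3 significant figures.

122 L/s

Set C_mix = 35: (Q·1.000 + 33.20·160.0) / (Q + 33.20) = 35
→ Q = 33.20·(160.0 − 35)/(35 − 1.000) = 122.1 L/s.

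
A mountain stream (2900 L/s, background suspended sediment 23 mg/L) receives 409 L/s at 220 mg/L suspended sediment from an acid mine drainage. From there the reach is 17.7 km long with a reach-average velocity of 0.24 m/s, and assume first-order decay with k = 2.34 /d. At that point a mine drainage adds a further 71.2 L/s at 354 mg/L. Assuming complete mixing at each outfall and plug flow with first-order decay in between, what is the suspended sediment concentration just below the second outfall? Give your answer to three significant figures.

13.7 mg/L

Mass balance: C = (2900·23.00 + 409.0·220.0) / 3309 = 156700/3309 = 47.35 mg/L; combined flow 3309 L/s.
Travel time t = 17.7·1000 / 0.24 = 73750 s = 20.49 h.
Decay over the reach: 47.35·exp(−kt) = 47.35·0.1357 = 6.425 mg/L.
Second outfall: C = (3309·6.425 + 71.20·354.0)/3380 = 13.75 mg/L.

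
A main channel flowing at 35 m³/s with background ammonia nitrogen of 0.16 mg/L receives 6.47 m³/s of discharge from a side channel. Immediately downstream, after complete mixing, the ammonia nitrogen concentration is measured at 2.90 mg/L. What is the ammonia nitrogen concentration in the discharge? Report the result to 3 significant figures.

17.7 mg/L

Mass balance: 35.00·0.1600 + 6.470·Cₑ = 41.47·2.900
→ Cₑ = (41.47·2.900 − 35.00·0.1600) / 6.470 = 17.72 mg/L.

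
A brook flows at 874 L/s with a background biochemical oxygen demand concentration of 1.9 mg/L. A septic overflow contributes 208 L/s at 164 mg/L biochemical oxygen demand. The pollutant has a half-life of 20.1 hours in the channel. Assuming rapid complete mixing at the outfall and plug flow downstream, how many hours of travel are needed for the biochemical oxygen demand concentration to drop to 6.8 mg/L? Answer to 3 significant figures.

45.9 h

After mixing, C = (874.0·1.900 + 208.0·164.0) / 1082 = 35770/1082 = 33.06 mg/L.
Half-life 20.1 h → k = ln 2 / 20.1 = 0.03448 h⁻¹ = 0.8276 d⁻¹.
33.06·exp(−k·t) = 6.8 → t = ln(33.06/6.8)/k = 165100 s = 45.86 h.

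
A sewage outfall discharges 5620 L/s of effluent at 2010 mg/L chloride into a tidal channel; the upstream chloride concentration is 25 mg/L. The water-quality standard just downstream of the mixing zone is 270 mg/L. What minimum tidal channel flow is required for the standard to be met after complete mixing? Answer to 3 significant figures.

39900 L/s

Set C_mix = 270: (Q·25.00 + 5620·2010) / (Q + 5620) = 270
→ Q = 5620·(2010 − 270)/(270 − 25.00) = 39910 L/s.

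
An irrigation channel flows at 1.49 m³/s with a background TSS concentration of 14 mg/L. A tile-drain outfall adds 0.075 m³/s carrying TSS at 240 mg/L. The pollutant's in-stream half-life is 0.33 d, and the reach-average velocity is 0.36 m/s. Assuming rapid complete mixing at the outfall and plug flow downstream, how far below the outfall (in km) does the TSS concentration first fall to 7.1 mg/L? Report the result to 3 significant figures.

18.5 km

Mixed concentration C = ΣQC/ΣQ = (1.490·14.00 + 0.07500·240.0) / 1.565 = 38.86/1.565 = 24.83 mg/L.
Half-life 0.33 d → k = ln 2 / 0.33 = 2.100 d⁻¹.
Set 24.83·exp(−k·t) = 7.1 → t = ln(24.83/7.1)/k = 51500 s = 14.31 h.
Distance = v·t = 0.36·51500 = 18540 m = 18.54 km.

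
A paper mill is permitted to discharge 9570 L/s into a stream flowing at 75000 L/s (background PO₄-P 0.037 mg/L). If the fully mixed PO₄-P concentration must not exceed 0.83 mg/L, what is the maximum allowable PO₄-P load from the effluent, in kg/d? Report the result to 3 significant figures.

Mass balance at the limit: 75000·0.03700 + 9570·Cₑ = 84570·0.83 → Cₑ = 7.045 mg/L.
9570 L/s = 9.570 m³/s. Load = 9.570 m³/s × 7.045 g/m³ × 86 400 s/d = 5825 kg/d.

5820 kg/d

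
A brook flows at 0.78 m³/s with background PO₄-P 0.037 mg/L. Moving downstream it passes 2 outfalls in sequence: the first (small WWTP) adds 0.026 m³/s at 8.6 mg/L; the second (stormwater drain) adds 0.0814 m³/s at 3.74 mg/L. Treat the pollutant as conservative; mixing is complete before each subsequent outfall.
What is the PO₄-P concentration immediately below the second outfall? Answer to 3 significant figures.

Below outfall 1: Q → 0.8060 m³/s, C = (0.7800·0.03700 + 0.02600·8.600)/0.8060 = 0.3132 mg/L.
Below outfall 2: Q → 0.8874 m³/s, C = (0.8060·0.3132 + 0.08140·3.740)/0.8874 = 0.6276 mg/L.

0.628 mg/L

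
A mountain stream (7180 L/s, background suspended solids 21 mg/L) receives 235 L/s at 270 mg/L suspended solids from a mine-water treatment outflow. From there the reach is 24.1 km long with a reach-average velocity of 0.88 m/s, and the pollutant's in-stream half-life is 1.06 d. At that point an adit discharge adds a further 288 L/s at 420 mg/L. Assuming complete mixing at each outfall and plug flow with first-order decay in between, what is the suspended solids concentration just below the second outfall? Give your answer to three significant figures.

After mixing, C = (7180·21.00 + 235.0·270.0) / 7415 = 214200/7415 = 28.89 mg/L; combined flow 7415 L/s.
Travel time t = 24.1·1000 / 0.88 = 27390 s = 7.607 h.
Half-life 1.06 d → k = ln 2 / 1.06 = 0.6539 d⁻¹.
Applying C = C₀e^(−kt): 28.89 × 0.8128 = 23.48 mg/L.
At the second outfall, C = (7415·23.48 + 288.0·420.0) / (7415 + 288.0) = 38.31 mg/L.

38.3 mg/L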